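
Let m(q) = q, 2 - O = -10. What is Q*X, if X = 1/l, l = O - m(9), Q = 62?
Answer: 62/3 ≈ 20.667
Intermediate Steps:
O = 12 (O = 2 - 1*(-10) = 2 + 10 = 12)
l = 3 (l = 12 - 1*9 = 12 - 9 = 3)
X = ⅓ (X = 1/3 = ⅓ ≈ 0.33333)
Q*X = 62*(⅓) = 62/3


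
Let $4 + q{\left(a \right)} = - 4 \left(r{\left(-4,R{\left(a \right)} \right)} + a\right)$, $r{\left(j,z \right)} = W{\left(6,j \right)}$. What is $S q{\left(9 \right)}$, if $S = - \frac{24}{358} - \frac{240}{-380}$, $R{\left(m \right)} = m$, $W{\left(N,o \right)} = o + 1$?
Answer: $- \frac{53760}{3401} \approx -15.807$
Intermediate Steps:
$W{\left(N,o \right)} = 1 + o$
$r{\left(j,z \right)} = 1 + j$
$q{\left(a \right)} = 8 - 4 a$ ($q{\left(a \right)} = -4 - 4 \left(\left(1 - 4\right) + a\right) = -4 - 4 \left(-3 + a\right) = -4 - \left(-12 + 4 a\right) = 8 - 4 a$)
$S = \frac{1920}{3401}$ ($S = \left(-24\right) \frac{1}{358} - - \frac{12}{19} = - \frac{12}{179} + \frac{12}{19} = \frac{1920}{3401} \approx 0.56454$)
$S q{\left(9 \right)} = \frac{1920 \left(8 - 36\right)}{3401} = \frac{1920}{3401} \left(-28\right) = - \frac{53760}{3401}$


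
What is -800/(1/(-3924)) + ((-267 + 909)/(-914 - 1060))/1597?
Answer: 1649376489493/525413 ≈ 3.1392e+6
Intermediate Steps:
-800/(1/(-3924)) + ((-267 + 909)/(-914 - 1060))/1597 = -800/(-1/3924) + (642/(-1974))*(1/1597) = -800*(-3924) + (642*(-1/1974))*(1/1597) = 3139200 - 107/329*1/1597 = 3139200 - 107/525413 = 1649376489493/525413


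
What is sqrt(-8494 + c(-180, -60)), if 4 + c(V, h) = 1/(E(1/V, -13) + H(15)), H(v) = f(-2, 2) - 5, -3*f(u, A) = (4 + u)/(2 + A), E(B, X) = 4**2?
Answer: 2*I*sqrt(8975915)/65 ≈ 92.184*I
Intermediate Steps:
E(B, X) = 16
f(u, A) = -(4 + u)/(3*(2 + A))
H(v) = -31/6 (H(v) = (-4 - 1*(-2))/(3*(2 + 2)) - 5 = (1/3)*(-4 + 2)/4 - 5 = (1/3)*(1/4)*(-2) - 5 = -1/6 - 5 = -31/6)
c(V, h) = -254/65 (c(V, h) = -4 + 1/(16 - 31/6) = -4 + 1/(65/6) = -4 + 6/65 = -254/65)
sqrt(-8494 + c(-180, -60)) = sqrt(-8494 - 254/65) = sqrt(-552364/65) = 2*I*sqrt(8975915)/65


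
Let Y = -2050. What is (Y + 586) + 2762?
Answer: 1298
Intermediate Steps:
(Y + 586) + 2762 = (-2050 + 586) + 2762 = -1464 + 2762 = 1298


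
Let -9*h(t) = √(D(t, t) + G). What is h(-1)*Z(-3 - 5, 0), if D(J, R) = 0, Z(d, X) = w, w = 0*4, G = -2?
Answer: 0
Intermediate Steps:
w = 0
Z(d, X) = 0
h(t) = -I*√2/9 (h(t) = -√(0 - 2)/9 = -I*√2/9)
h(-1)*Z(-3 - 5, 0) = -I*√2/9*0 = 0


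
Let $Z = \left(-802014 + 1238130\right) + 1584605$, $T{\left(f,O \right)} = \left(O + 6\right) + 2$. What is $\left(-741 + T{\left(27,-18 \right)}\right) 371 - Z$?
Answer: $-2299342$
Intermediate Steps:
$T{\left(f,O \right)} = 8 + O$ ($T{\left(f,O \right)} = \left(6 + O\right) + 2 = 8 + O$)
$Z = 2020721$ ($Z = 436116 + 1584605 = 2020721$)
$\left(-741 + T{\left(27,-18 \right)}\right) 371 - Z = \left(-741 + \left(8 - 18\right)\right) 371 - 2020721 = \left(-741 - 10\right) 371 - 2020721 = \left(-751\right) 371 - 2020721 = -278621 - 2020721 = -2299342$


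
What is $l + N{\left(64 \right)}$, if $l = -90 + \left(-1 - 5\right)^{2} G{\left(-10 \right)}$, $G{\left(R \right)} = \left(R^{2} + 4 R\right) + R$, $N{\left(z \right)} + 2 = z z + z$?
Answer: $5868$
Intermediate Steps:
$N{\left(z \right)} = -2 + z + z^{2}$ ($N{\left(z \right)} = -2 + \left(z z + z\right) = -2 + \left(z^{2} + z\right) = -2 + \left(z + z^{2}\right) = -2 + z + z^{2}$)
$G{\left(R \right)} = R^{2} + 5 R$
$l = 1710$ ($l = -90 + \left(-1 - 5\right)^{2} \left(- 10 \left(5 - 10\right)\right) = -90 + \left(-6\right)^{2} \left(\left(-10\right) \left(-5\right)\right) = -90 + 36 \cdot 50 = -90 + 1800 = 1710$)
$l + N{\left(64 \right)} = 1710 + \left(-2 + 64 + 64^{2}\right) = 1710 + \left(-2 + 64 + 4096\right) = 1710 + 4158 = 5868$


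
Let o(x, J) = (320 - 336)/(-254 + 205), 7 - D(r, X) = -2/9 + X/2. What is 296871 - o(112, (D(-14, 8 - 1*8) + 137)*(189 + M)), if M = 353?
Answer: 14546663/49 ≈ 2.9687e+5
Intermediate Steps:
D(r, X) = 65/9 - X/2 (D(r, X) = 7 - (-2/9 + X/2) = 7 + (2/9 - X/2) = 65/9 - X/2)
o(x, J) = 16/49 (o(x, J) = -16/(-49) = -16*(-1/49) = 16/49)
296871 - o(112, (D(-14, 8 - 1*8) + 137)*(189 + M)) = 296871 - 1*16/49 = 296871 - 16/49 = 14546663/49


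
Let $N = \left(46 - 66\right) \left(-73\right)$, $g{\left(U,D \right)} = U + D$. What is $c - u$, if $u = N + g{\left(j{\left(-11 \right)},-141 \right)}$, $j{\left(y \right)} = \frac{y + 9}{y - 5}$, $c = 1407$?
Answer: $\frac{703}{8} \approx 87.875$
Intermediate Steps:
$j{\left(y \right)} = \frac{9 + y}{-5 + y}$
$g{\left(U,D \right)} = D + U$
$N = 1460$ ($N = \left(-20\right) \left(-73\right) = 1460$)
$u = \frac{10553}{8}$ ($u = 1460 - \left(141 - \frac{9 - 11}{-5 - 11}\right) = 1460 - \left(141 - \frac{1}{-16} \left(-2\right)\right) = 1460 - \frac{1127}{8} = \frac{10553}{8} \approx 1319.1$)
$c - u = 1407 - \frac{10553}{8} = \frac{703}{8}$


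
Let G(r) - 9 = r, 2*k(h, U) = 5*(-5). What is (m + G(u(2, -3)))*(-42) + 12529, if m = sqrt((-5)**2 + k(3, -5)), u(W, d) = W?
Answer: 12067 - 105*sqrt(2) ≈ 11919.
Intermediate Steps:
k(h, U) = -25/2 (k(h, U) = (5*(-5))/2 = (1/2)*(-25) = -25/2)
G(r) = 9 + r
m = 5*sqrt(2)/2 (m = sqrt((-5)**2 - 25/2) = sqrt(25 - 25/2) = sqrt(25/2) = 5*sqrt(2)/2 ≈ 3.5355)
(m + G(u(2, -3)))*(-42) + 12529 = (5*sqrt(2)/2 + (9 + 2))*(-42) + 12529 = (5*sqrt(2)/2 + 11)*(-42) + 12529 = (11 + 5*sqrt(2)/2)*(-42) + 12529 = (-462 - 105*sqrt(2)) + 12529 = 12067 - 105*sqrt(2)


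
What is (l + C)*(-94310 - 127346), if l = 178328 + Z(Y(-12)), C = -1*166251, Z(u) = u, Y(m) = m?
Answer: -2674279640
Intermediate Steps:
C = -166251
l = 178316 (l = 178328 - 12 = 178316)
(l + C)*(-94310 - 127346) = (178316 - 166251)*(-94310 - 127346) = 12065*(-221656) = -2674279640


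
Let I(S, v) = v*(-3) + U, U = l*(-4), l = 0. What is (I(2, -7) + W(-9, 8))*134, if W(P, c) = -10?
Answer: 1474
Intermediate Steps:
U = 0 (U = 0*(-4) = 0)
I(S, v) = -3*v (I(S, v) = v*(-3) + 0 = -3*v + 0 = -3*v)
(I(2, -7) + W(-9, 8))*134 = (-3*(-7) - 10)*134 = (21 - 10)*134 = 11*134 = 1474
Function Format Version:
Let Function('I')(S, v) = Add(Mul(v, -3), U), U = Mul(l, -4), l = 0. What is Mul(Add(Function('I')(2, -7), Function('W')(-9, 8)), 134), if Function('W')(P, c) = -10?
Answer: 1474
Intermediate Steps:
U = 0 (U = Mul(0, -4) = 0)
Function('I')(S, v) = Mul(-3, v) (Function('I')(S, v) = Add(Mul(v, -3), 0) = Add(Mul(-3, v), 0) = Mul(-3, v))
Mul(Add(Function('I')(2, -7), Function('W')(-9, 8)), 134) = Mul(Add(Mul(-3, -7), -10), 134) = Mul(Add(21, -10), 134) = Mul(11, 134) = 1474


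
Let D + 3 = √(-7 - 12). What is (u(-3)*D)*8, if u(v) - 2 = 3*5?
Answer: -408 + 136*I*√19 ≈ -408.0 + 592.81*I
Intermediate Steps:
u(v) = 17 (u(v) = 2 + 3*5 = 2 + 15 = 17)
D = -3 + I*√19 (D = -3 + √(-7 - 12) = -3 + √(-19) = -3 + I*√19 ≈ -3.0 + 4.3589*I)
(u(-3)*D)*8 = (17*(-3 + I*√19))*8 = (-51 + 17*I*√19)*8 = -408 + 136*I*√19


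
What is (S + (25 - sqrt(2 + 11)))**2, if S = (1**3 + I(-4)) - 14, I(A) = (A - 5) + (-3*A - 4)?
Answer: (11 - sqrt(13))**2 ≈ 54.678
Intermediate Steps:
I(A) = -9 - 2*A (I(A) = (-5 + A) + (-4 - 3*A) = -9 - 2*A)
S = -14 (S = (1**3 + (-9 - 2*(-4))) - 14 = (1 + (-9 + 8)) - 14 = (1 - 1) - 14 = 0 - 14 = -14)
(S + (25 - sqrt(2 + 11)))**2 = (-14 + (25 - sqrt(2 + 11)))**2 = (-14 + (25 - sqrt(13)))**2 = (11 - sqrt(13))**2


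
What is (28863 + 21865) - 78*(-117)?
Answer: 59854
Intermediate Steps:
(28863 + 21865) - 78*(-117) = 50728 + 9126 = 59854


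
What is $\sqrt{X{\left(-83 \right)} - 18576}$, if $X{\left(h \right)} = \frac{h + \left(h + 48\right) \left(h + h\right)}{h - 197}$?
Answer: $\frac{i \sqrt{364490490}}{140} \approx 136.37 i$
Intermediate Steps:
$X{\left(h \right)} = \frac{h + 2 h \left(48 + h\right)}{-197 + h}$ ($X{\left(h \right)} = \frac{h + \left(48 + h\right) 2 h}{-197 + h} = \frac{h + 2 h \left(48 + h\right)}{-197 + h}$)
$\sqrt{X{\left(-83 \right)} - 18576} = \sqrt{- \frac{83 \left(97 + 2 \left(-83\right)\right)}{-197 - 83} - 18576} = \sqrt{- \frac{83 \left(97 - 166\right)}{-280} - 18576} = \sqrt{\left(-83\right) \left(- \frac{1}{280}\right) \left(-69\right) - 18576} = \sqrt{- \frac{5727}{280} - 18576} = \sqrt{- \frac{5207007}{280}} = \frac{i \sqrt{364490490}}{140}$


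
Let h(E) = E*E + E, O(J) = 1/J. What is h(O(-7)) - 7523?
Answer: -368633/49 ≈ -7523.1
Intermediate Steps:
h(E) = E + E² (h(E) = E² + E = E + E²)
h(O(-7)) - 7523 = (1 + 1/(-7))/(-7) - 7523 = -(1 - ⅐)/7 - 7523 = -⅐*6/7 - 7523 = -6/49 - 7523 = -368633/49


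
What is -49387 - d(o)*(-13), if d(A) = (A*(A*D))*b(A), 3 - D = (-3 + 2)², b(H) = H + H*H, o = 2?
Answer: -48763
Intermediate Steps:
b(H) = H + H²
D = 2 (D = 3 - (-3 + 2)² = 3 - 1*(-1)² = 3 - 1*1 = 3 - 1 = 2)
d(A) = 2*A³*(1 + A) (d(A) = (A*(A*2))*(A*(1 + A)) = (A*(2*A))*(A*(1 + A)) = (2*A²)*(A*(1 + A)) = 2*A³*(1 + A))
-49387 - d(o)*(-13) = -49387 - 2*2³*(1 + 2)*(-13) = -49387 - 2*8*3*(-13) = -49387 - 48*(-13) = -49387 - 1*(-624) = -49387 + 624 = -48763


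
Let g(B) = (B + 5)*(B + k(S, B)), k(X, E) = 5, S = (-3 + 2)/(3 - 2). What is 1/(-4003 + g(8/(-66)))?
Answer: -1089/4333346 ≈ -0.00025131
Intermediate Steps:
S = -1 (S = -1/1 = -1*1 = -1)
g(B) = (5 + B)² (g(B) = (B + 5)*(B + 5) = (5 + B)*(5 + B) = (5 + B)²)
1/(-4003 + g(8/(-66))) = 1/(-4003 + (25 + (8/(-66))² + 10*(8/(-66)))) = 1/(-4003 + (25 + (8*(-1/66))² + 10*(8*(-1/66)))) = 1/(-4003 + (25 + (-4/33)² + 10*(-4/33))) = 1/(-4003 + (25 + 16/1089 - 40/33)) = 1/(-4003 + 25921/1089) = 1/(-4333346/1089) = -1089/4333346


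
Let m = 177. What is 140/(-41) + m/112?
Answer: -8423/4592 ≈ -1.8343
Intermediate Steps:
140/(-41) + m/112 = 140/(-41) + 177/112 = 140*(-1/41) + 177*(1/112) = -140/41 + 177/112 = -8423/4592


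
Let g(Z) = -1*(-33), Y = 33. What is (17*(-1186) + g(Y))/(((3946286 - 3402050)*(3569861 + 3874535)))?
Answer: -20129/4051508301456 ≈ -4.9683e-9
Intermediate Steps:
g(Z) = 33
(17*(-1186) + g(Y))/(((3946286 - 3402050)*(3569861 + 3874535))) = (17*(-1186) + 33)/(((3946286 - 3402050)*(3569861 + 3874535))) = (-20162 + 33)/((544236*7444396)) = -20129/4051508301456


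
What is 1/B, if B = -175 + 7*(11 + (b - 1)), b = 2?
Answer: -1/91 ≈ -0.010989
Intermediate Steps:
B = -91 (B = -175 + 7*(11 + (2 - 1)) = -175 + 7*(11 + 1) = -175 + 7*12 = -175 + 84 = -91)
1/B = 1/(-91) = -1/91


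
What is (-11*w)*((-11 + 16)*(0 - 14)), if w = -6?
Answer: -4620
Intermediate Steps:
(-11*w)*((-11 + 16)*(0 - 14)) = (-11*(-6))*((-11 + 16)*(0 - 14)) = 66*(5*(-14)) = 66*(-70) = -4620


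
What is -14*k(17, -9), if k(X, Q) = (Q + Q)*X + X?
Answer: 4046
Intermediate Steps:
k(X, Q) = X + 2*Q*X (k(X, Q) = (2*Q)*X + X = 2*Q*X + X = X + 2*Q*X)
-14*k(17, -9) = -238*(1 + 2*(-9)) = -238*(1 - 18) = -238*(-17) = -14*(-289) = 4046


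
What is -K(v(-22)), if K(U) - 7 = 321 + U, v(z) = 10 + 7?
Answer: -345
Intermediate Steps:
v(z) = 17
K(U) = 328 + U (K(U) = 7 + (321 + U) = 328 + U)
-K(v(-22)) = -(328 + 17) = -1*345 = -345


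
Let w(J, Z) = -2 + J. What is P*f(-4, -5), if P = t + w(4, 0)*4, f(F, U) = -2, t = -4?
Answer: -8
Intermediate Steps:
P = 4 (P = -4 + (-2 + 4)*4 = -4 + 2*4 = -4 + 8 = 4)
P*f(-4, -5) = 4*(-2) = -8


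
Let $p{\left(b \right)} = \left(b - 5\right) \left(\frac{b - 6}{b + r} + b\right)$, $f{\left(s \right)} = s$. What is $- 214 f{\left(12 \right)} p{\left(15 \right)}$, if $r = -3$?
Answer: $-404460$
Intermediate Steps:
$p{\left(b \right)} = \left(-5 + b\right) \left(b + \frac{-6 + b}{-3 + b}\right)$ ($p{\left(b \right)} = \left(b - 5\right) \left(\frac{b - 6}{b - 3} + b\right) = \left(-5 + b\right) \left(\frac{-6 + b}{-3 + b} + b\right) = \left(-5 + b\right) \left(b + \frac{-6 + b}{-3 + b}\right)$)
$- 214 f{\left(12 \right)} p{\left(15 \right)} = \left(-214\right) 12 \frac{30 + 15^{3} - 7 \cdot 15^{2} + 4 \cdot 15}{-3 + 15} = - 2568 \frac{30 + 3375 - 1575 + 60}{12} = - 2568 \cdot \frac{1}{12} \cdot 1890 = \left(-2568\right) \frac{315}{2} = -404460$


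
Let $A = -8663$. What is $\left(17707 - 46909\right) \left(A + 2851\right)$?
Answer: $169722024$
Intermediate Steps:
$\left(17707 - 46909\right) \left(A + 2851\right) = \left(17707 - 46909\right) \left(-8663 + 2851\right) = \left(-29202\right) \left(-5812\right) = 169722024$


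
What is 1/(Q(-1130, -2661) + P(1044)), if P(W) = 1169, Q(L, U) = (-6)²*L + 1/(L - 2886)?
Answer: -4016/158676177 ≈ -2.5309e-5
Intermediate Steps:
Q(L, U) = 1/(-2886 + L) + 36*L (Q(L, U) = 36*L + 1/(-2886 + L) = 1/(-2886 + L) + 36*L)
1/(Q(-1130, -2661) + P(1044)) = 1/((1 - 103896*(-1130) + 36*(-1130)²)/(-2886 - 1130) + 1169) = 1/((1 + 117402480 + 36*1276900)/(-4016) + 1169) = 1/(-(1 + 117402480 + 45968400)/4016 + 1169) = 1/(-1/4016*163370881 + 1169) = 1/(-163370881/4016 + 1169) = 1/(-158676177/4016) = -4016/158676177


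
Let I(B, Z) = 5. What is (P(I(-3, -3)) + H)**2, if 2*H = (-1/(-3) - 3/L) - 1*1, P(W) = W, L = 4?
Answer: 10609/576 ≈ 18.418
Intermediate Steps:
H = -17/24 (H = ((-1/(-3) - 3/4) - 1*1)/2 = ((-1*(-1/3) - 3*1/4) - 1)/2 = ((1/3 - 3/4) - 1)/2 = (-5/12 - 1)/2 = (1/2)*(-17/12) = -17/24 ≈ -0.70833)
(P(I(-3, -3)) + H)**2 = (5 - 17/24)**2 = (103/24)**2 = 10609/576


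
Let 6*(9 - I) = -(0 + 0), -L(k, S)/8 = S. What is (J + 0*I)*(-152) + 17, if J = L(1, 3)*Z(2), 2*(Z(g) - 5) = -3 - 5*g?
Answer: -5455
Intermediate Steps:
L(k, S) = -8*S
Z(g) = 7/2 - 5*g/2 (Z(g) = 5 + (-3 - 5*g)/2 = 5 + (-3/2 - 5*g/2) = 7/2 - 5*g/2)
I = 9 (I = 9 - (-1)*(0 + 0)/6 = 9 - (-1)*0/6 = 9 - ⅙*0 = 9 + 0 = 9)
J = 36 (J = (-8*3)*(7/2 - 5/2*2) = -24*(7/2 - 5) = -24*(-3/2) = 36)
(J + 0*I)*(-152) + 17 = (36 + 0*9)*(-152) + 17 = (36 + 0)*(-152) + 17 = 36*(-152) + 17 = -5472 + 17 = -5455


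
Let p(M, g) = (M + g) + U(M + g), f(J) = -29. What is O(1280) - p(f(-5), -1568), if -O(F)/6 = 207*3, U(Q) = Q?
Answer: -532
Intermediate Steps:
O(F) = -3726 (O(F) = -1242*3 = -6*621 = -3726)
p(M, g) = 2*M + 2*g (p(M, g) = (M + g) + (M + g) = 2*M + 2*g)
O(1280) - p(f(-5), -1568) = -3726 - (2*(-29) + 2*(-1568)) = -3726 - (-58 - 3136) = -3726 - 1*(-3194) = -3726 + 3194 = -532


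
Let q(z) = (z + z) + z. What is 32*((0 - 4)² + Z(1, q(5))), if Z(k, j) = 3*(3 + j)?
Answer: 2240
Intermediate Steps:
q(z) = 3*z (q(z) = 2*z + z = 3*z)
Z(k, j) = 9 + 3*j
32*((0 - 4)² + Z(1, q(5))) = 32*((0 - 4)² + (9 + 3*(3*5))) = 32*((-4)² + (9 + 3*15)) = 32*(16 + (9 + 45)) = 32*(16 + 54) = 32*70 = 2240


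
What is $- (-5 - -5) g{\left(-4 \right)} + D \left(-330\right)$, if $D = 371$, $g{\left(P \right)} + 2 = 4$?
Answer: $-122430$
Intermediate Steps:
$g{\left(P \right)} = 2$ ($g{\left(P \right)} = -2 + 4 = 2$)
$- (-5 - -5) g{\left(-4 \right)} + D \left(-330\right) = - (-5 - -5) 2 + 371 \left(-330\right) = - (-5 + 5) 2 - 122430 = \left(-1\right) 0 \cdot 2 - 122430 = 0 \cdot 2 - 122430 = 0 - 122430 = -122430$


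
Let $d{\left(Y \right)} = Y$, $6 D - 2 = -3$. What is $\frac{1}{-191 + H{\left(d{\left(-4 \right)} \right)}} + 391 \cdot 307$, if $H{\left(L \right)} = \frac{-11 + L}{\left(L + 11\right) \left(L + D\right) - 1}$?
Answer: $\frac{4138995616}{34481} \approx 1.2004 \cdot 10^{5}$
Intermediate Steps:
$D = - \frac{1}{6}$ ($D = \frac{1}{3} + \frac{1}{6} \left(-3\right) = \frac{1}{3} - \frac{1}{2} = - \frac{1}{6} \approx -0.16667$)
$H{\left(L \right)} = \frac{-11 + L}{-1 + \left(11 + L\right) \left(- \frac{1}{6} + L\right)}$ ($H{\left(L \right)} = \frac{-11 + L}{\left(L + 11\right) \left(L - \frac{1}{6}\right) - 1} = \frac{-11 + L}{\left(11 + L\right) \left(- \frac{1}{6} + L\right) - 1} = \frac{-11 + L}{-1 + \left(11 + L\right) \left(- \frac{1}{6} + L\right)}$)
$\frac{1}{-191 + H{\left(d{\left(-4 \right)} \right)}} + 391 \cdot 307 = \frac{1}{-191 + \frac{6 \left(-11 - 4\right)}{-17 + 6 \left(-4\right)^{2} + 65 \left(-4\right)}} + 391 \cdot 307 = \frac{1}{-191 + 6 \frac{1}{-17 + 6 \cdot 16 - 260} \left(-15\right)} + 120037 = \frac{1}{-191 + 6 \frac{1}{-17 + 96 - 260} \left(-15\right)} + 120037 = \frac{1}{-191 + 6 \frac{1}{-181} \left(-15\right)} + 120037 = \frac{1}{-191 + 6 \left(- \frac{1}{181}\right) \left(-15\right)} + 120037 = \frac{1}{-191 + \frac{90}{181}} + 120037 = \frac{1}{- \frac{34481}{181}} + 120037 = - \frac{181}{34481} + 120037 = \frac{4138995616}{34481}$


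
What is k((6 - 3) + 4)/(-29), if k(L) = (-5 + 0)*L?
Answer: 35/29 ≈ 1.2069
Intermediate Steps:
k(L) = -5*L
k((6 - 3) + 4)/(-29) = -5*((6 - 3) + 4)/(-29) = -5*(3 + 4)*(-1/29) = -5*7*(-1/29) = -35*(-1/29) = 35/29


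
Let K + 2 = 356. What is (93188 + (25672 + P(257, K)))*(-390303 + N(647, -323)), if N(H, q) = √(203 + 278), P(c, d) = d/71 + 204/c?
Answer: -846545303976246/18247 + 2168943882*√481/18247 ≈ -4.6391e+10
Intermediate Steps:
K = 354 (K = -2 + 356 = 354)
P(c, d) = 204/c + d/71 (P(c, d) = d*(1/71) + 204/c = d/71 + 204/c = 204/c + d/71)
N(H, q) = √481
(93188 + (25672 + P(257, K)))*(-390303 + N(647, -323)) = (93188 + (25672 + (204/257 + (1/71)*354)))*(-390303 + √481) = (93188 + (25672 + (204*(1/257) + 354/71)))*(-390303 + √481) = (93188 + (25672 + (204/257 + 354/71)))*(-390303 + √481) = (93188 + (25672 + 105462/18247))*(-390303 + √481) = (93188 + 468542446/18247)*(-390303 + √481) = 2168943882*(-390303 + √481)/18247 = -846545303976246/18247 + 2168943882*√481/18247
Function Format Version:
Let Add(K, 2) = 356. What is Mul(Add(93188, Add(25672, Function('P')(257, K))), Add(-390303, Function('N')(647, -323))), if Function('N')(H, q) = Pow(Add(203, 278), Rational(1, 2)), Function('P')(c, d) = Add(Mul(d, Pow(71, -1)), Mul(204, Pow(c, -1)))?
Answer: Add(Rational(-846545303976246, 18247), Mul(Rational(2168943882, 18247), Pow(481, Rational(1, 2)))) ≈ -4.6391e+10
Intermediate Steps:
K = 354 (K = Add(-2, 356) = 354)
Function('P')(c, d) = Add(Mul(204, Pow(c, -1)), Mul(Rational(1, 71), d)) (Function('P')(c, d) = Add(Mul(d, Rational(1, 71)), Mul(204, Pow(c, -1))) = Add(Mul(Rational(1, 71), d), Mul(204, Pow(c, -1))) = Add(Mul(204, Pow(c, -1)), Mul(Rational(1, 71), d)))
Function('N')(H, q) = Pow(481, Rational(1, 2))
Mul(Add(93188, Add(25672, Function('P')(257, K))), Add(-390303, Function('N')(647, -323))) = Mul(Add(93188, Add(25672, Add(Mul(204, Pow(257, -1)), Mul(Rational(1, 71), 354)))), Add(-390303, Pow(481, Rational(1, 2)))) = Mul(Add(93188, Add(25672, Add(Mul(204, Rational(1, 257)), Rational(354, 71)))), Add(-390303, Pow(481, Rational(1, 2)))) = Mul(Add(93188, Add(25672, Add(Rational(204, 257), Rational(354, 71)))), Add(-390303, Pow(481, Rational(1, 2)))) = Mul(Add(93188, Add(25672, Rational(105462, 18247))), Add(-390303, Pow(481, Rational(1, 2)))) = Mul(Add(93188, Rational(468542446, 18247)), Add(-390303, Pow(481, Rational(1, 2)))) = Mul(Rational(2168943882, 18247), Add(-390303, Pow(481, Rational(1, 2)))) = Add(Rational(-846545303976246, 18247), Mul(Rational(2168943882, 18247), Pow(481, Rational(1, 2))))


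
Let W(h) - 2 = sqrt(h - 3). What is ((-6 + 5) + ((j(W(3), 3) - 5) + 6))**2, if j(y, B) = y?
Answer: 4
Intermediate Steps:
W(h) = 2 + sqrt(-3 + h) (W(h) = 2 + sqrt(h - 3) = 2 + sqrt(-3 + h))
((-6 + 5) + ((j(W(3), 3) - 5) + 6))**2 = ((-6 + 5) + (((2 + sqrt(-3 + 3)) - 5) + 6))**2 = (-1 + (((2 + sqrt(0)) - 5) + 6))**2 = (-1 + (((2 + 0) - 5) + 6))**2 = (-1 + ((2 - 5) + 6))**2 = (-1 + (-3 + 6))**2 = (-1 + 3)**2 = 2**2 = 4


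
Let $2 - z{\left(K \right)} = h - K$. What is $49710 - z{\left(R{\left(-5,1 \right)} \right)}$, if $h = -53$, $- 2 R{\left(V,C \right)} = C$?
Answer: $\frac{99311}{2} \approx 49656.0$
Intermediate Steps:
$R{\left(V,C \right)} = - \frac{C}{2}$
$z{\left(K \right)} = 55 + K$ ($z{\left(K \right)} = 2 - \left(-53 - K\right) = 2 + \left(53 + K\right) = 55 + K$)
$49710 - z{\left(R{\left(-5,1 \right)} \right)} = 49710 - \left(55 - \frac{1}{2}\right) = 49710 - \frac{109}{2} = \frac{99311}{2}$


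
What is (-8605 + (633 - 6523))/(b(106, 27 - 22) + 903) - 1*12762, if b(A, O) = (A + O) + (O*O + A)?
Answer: -2925397/229 ≈ -12775.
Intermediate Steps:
b(A, O) = O + O**2 + 2*A (b(A, O) = (A + O) + (O**2 + A) = (A + O) + (A + O**2) = O + O**2 + 2*A)
(-8605 + (633 - 6523))/(b(106, 27 - 22) + 903) - 1*12762 = (-8605 + (633 - 6523))/(((27 - 22) + (27 - 22)**2 + 2*106) + 903) - 1*12762 = (-8605 - 5890)/((5 + 5**2 + 212) + 903) - 12762 = -14495/((5 + 25 + 212) + 903) - 12762 = -14495/(242 + 903) - 12762 = -14495/1145 - 12762 = -14495*1/1145 - 12762 = -2899/229 - 12762 = -2925397/229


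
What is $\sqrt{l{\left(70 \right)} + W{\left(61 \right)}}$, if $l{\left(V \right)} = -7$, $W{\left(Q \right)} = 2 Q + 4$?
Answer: $\sqrt{119} \approx 10.909$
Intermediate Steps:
$W{\left(Q \right)} = 4 + 2 Q$
$\sqrt{l{\left(70 \right)} + W{\left(61 \right)}} = \sqrt{-7 + \left(4 + 2 \cdot 61\right)} = \sqrt{-7 + \left(4 + 122\right)} = \sqrt{-7 + 126} = \sqrt{119}$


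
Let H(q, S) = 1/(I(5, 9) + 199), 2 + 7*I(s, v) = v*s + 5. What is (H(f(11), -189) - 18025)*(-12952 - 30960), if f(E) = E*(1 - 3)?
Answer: 103688279856/131 ≈ 7.9151e+8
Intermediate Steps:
f(E) = -2*E (f(E) = E*(-2) = -2*E)
I(s, v) = 3/7 + s*v/7 (I(s, v) = -2/7 + (v*s + 5)/7 = -2/7 + (s*v + 5)/7 = -2/7 + (5 + s*v)/7 = -2/7 + (5/7 + s*v/7) = 3/7 + s*v/7)
H(q, S) = 7/1441 (H(q, S) = 1/((3/7 + (⅐)*5*9) + 199) = 1/((3/7 + 45/7) + 199) = 1/(48/7 + 199) = 1/(1441/7) = 7/1441)
(H(f(11), -189) - 18025)*(-12952 - 30960) = (7/1441 - 18025)*(-12952 - 30960) = -25974018/1441*(-43912) = 103688279856/131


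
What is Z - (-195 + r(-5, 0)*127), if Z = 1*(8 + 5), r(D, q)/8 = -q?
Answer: 208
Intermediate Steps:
r(D, q) = -8*q (r(D, q) = 8*(-q) = -8*q)
Z = 13 (Z = 1*13 = 13)
Z - (-195 + r(-5, 0)*127) = 13 - (-195 - 8*0*127) = 13 - (-195 + 0*127) = 13 - (-195 + 0) = 13 - 1*(-195) = 13 + 195 = 208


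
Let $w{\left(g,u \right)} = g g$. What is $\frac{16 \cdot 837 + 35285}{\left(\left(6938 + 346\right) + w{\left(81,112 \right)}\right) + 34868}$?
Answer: $\frac{48677}{48713} \approx 0.99926$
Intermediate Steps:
$w{\left(g,u \right)} = g^{2}$
$\frac{16 \cdot 837 + 35285}{\left(\left(6938 + 346\right) + w{\left(81,112 \right)}\right) + 34868} = \frac{16 \cdot 837 + 35285}{\left(\left(6938 + 346\right) + 81^{2}\right) + 34868} = \frac{13392 + 35285}{\left(7284 + 6561\right) + 34868} = \frac{48677}{13845 + 34868} = \frac{48677}{48713}$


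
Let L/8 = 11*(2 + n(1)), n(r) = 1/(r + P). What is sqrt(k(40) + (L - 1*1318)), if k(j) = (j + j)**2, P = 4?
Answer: 11*sqrt(1090)/5 ≈ 72.633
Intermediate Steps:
k(j) = 4*j**2 (k(j) = (2*j)**2 = 4*j**2)
n(r) = 1/(4 + r) (n(r) = 1/(r + 4) = 1/(4 + r))
L = 968/5 (L = 8*(11*(2 + 1/(4 + 1))) = 8*(11*(2 + 1/5)) = 8*(11*(11/5)) = 8*(121/5) = 968/5 ≈ 193.60)
sqrt(k(40) + (L - 1*1318)) = sqrt(4*40**2 + (968/5 - 1*1318)) = sqrt(4*1600 + (968/5 - 1318)) = sqrt(6400 - 5622/5) = sqrt(26378/5) = 11*sqrt(1090)/5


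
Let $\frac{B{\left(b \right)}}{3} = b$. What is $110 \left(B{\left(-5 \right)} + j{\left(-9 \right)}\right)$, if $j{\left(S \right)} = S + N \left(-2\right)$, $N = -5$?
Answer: $-1540$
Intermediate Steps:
$B{\left(b \right)} = 3 b$
$j{\left(S \right)} = 10 + S$ ($j{\left(S \right)} = S - -10 = S + 10 = 10 + S$)
$110 \left(B{\left(-5 \right)} + j{\left(-9 \right)}\right) = 110 \left(3 \left(-5\right) + \left(10 - 9\right)\right) = 110 \left(-15 + 1\right) = 110 \left(-14\right) = -1540$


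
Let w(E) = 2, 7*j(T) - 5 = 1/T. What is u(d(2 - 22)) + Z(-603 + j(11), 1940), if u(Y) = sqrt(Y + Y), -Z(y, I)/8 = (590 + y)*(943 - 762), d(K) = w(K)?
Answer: 195502/11 ≈ 17773.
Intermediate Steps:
j(T) = 5/7 + 1/(7*T)
d(K) = 2
Z(y, I) = -854320 - 1448*y (Z(y, I) = -8*(590 + y)*(943 - 762) = -8*(590 + y)*181 = -8*(106790 + 181*y) = -854320 - 1448*y)
u(Y) = sqrt(2)*sqrt(Y) (u(Y) = sqrt(2*Y) = sqrt(2)*sqrt(Y))
u(d(2 - 22)) + Z(-603 + j(11), 1940) = sqrt(2)*sqrt(2) + (-854320 - 1448*(-603 + (1/7)*(1 + 5*11)/11)) = 2 + (-854320 - 1448*(-603 + (1/7)*(1/11)*(1 + 55))) = 2 + (-854320 - 1448*(-603 + (1/7)*(1/11)*56)) = 2 + (-854320 - 1448*(-603 + 8/11)) = 2 + (-854320 - 1448*(-6625/11)) = 2 + (-854320 + 9593000/11) = 2 + 195480/11 = 195502/11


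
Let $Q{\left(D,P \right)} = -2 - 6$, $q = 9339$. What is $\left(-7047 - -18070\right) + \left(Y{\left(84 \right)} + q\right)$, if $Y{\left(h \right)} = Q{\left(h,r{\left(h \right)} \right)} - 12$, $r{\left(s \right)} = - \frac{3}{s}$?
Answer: $20342$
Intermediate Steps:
$Q{\left(D,P \right)} = -8$ ($Q{\left(D,P \right)} = -2 - 6 = -8$)
$Y{\left(h \right)} = -20$ ($Y{\left(h \right)} = -8 - 12 = -20$)
$\left(-7047 - -18070\right) + \left(Y{\left(84 \right)} + q\right) = \left(-7047 - -18070\right) + \left(-20 + 9339\right) = \left(-7047 + 18070\right) + 9319 = 11023 + 9319 = 20342$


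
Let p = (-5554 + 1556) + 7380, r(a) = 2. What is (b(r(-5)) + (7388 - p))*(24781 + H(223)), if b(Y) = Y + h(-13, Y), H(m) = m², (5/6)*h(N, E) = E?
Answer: 298814904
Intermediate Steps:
h(N, E) = 6*E/5
p = 3382 (p = -3998 + 7380 = 3382)
b(Y) = 11*Y/5 (b(Y) = Y + 6*Y/5 = 11*Y/5)
(b(r(-5)) + (7388 - p))*(24781 + H(223)) = ((11/5)*2 + (7388 - 1*3382))*(24781 + 223²) = (22/5 + (7388 - 3382))*(24781 + 49729) = (22/5 + 4006)*74510 = (20052/5)*74510 = 298814904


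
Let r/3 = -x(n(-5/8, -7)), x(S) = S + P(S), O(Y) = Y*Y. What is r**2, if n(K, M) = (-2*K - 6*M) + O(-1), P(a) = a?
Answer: 281961/4 ≈ 70490.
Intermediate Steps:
O(Y) = Y**2
n(K, M) = 1 - 6*M - 2*K (n(K, M) = (-2*K - 6*M) + (-1)**2 = (-6*M - 2*K) + 1 = 1 - 6*M - 2*K)
x(S) = 2*S (x(S) = S + S = 2*S)
r = -531/2 (r = 3*(-2*(1 - 6*(-7) - (-10)/8)) = 3*(-2*(1 + 42 - (-10)/8)) = 3*(-2*(1 + 42 - 2*(-5/8))) = 3*(-2*(1 + 42 + 5/4)) = 3*(-2*177/4) = 3*(-1*177/2) = 3*(-177/2) = -531/2 ≈ -265.50)
r**2 = (-531/2)**2 = 281961/4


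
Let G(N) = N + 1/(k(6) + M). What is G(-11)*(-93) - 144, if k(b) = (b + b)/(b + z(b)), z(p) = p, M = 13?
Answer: 12213/14 ≈ 872.36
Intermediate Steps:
k(b) = 1 (k(b) = (b + b)/(b + b) = (2*b)/((2*b)) = (2*b)*(1/(2*b)) = 1)
G(N) = 1/14 + N (G(N) = N + 1/(1 + 13) = N + 1/14 = 1/14 + N)
G(-11)*(-93) - 144 = (1/14 - 11)*(-93) - 144 = -153/14*(-93) - 144 = 14229/14 - 144 = 12213/14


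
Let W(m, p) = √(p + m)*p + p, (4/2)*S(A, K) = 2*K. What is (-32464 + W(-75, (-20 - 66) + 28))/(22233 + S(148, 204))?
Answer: -32522/22437 - 58*I*√133/22437 ≈ -1.4495 - 0.029812*I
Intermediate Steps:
S(A, K) = K (S(A, K) = (2*K)/2 = K)
W(m, p) = p + p*√(m + p) (W(m, p) = √(m + p)*p + p = p*√(m + p) + p = p + p*√(m + p))
(-32464 + W(-75, (-20 - 66) + 28))/(22233 + S(148, 204)) = (-32464 + ((-20 - 66) + 28)*(1 + √(-75 + ((-20 - 66) + 28))))/(22233 + 204) = (-32464 + (-86 + 28)*(1 + √(-75 + (-86 + 28))))/22437 = (-32464 - 58*(1 + √(-75 - 58)))*(1/22437) = (-32464 - 58*(1 + √(-133)))*(1/22437) = (-32464 - 58*(1 + I*√133))*(1/22437) = (-32464 + (-58 - 58*I*√133))*(1/22437) = (-32522 - 58*I*√133)*(1/22437) = -32522/22437 - 58*I*√133/22437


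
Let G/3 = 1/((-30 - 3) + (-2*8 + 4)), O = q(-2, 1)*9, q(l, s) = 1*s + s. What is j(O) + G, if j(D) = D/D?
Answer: 14/15 ≈ 0.93333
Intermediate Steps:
q(l, s) = 2*s (q(l, s) = s + s = 2*s)
O = 18 (O = (2*1)*9 = 2*9 = 18)
j(D) = 1
G = -1/15 (G = 3/((-30 - 3) + (-2*8 + 4)) = 3/(-33 + (-16 + 4)) = 3/(-33 - 12) = 3/(-45) = 3*(-1/45) = -1/15 ≈ -0.066667)
j(O) + G = 1 - 1/15 = 14/15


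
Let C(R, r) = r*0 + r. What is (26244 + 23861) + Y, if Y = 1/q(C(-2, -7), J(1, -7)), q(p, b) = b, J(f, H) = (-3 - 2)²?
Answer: 1252626/25 ≈ 50105.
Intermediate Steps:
C(R, r) = r (C(R, r) = 0 + r = r)
J(f, H) = 25 (J(f, H) = (-5)² = 25)
Y = 1/25 ≈ 0.040000
(26244 + 23861) + Y = (26244 + 23861) + 1/25 = 50105 + 1/25 = 1252626/25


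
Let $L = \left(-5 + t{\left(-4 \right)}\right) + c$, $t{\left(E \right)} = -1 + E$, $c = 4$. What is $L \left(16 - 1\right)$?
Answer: $-90$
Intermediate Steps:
$L = -6$ ($L = \left(-5 - 5\right) + 4 = -10 + 4 = -6$)
$L \left(16 - 1\right) = - 6 \left(16 - 1\right) = \left(-6\right) 15 = -90$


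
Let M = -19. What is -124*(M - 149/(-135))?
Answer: 299584/135 ≈ 2219.1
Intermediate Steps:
-124*(M - 149/(-135)) = -124*(-19 - 149/(-135)) = -124*(-19 - 149*(-1/135)) = -124*(-19 + 149/135) = -124*(-2416/135) = 299584/135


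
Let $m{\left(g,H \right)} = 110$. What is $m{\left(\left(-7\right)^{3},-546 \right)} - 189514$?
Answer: $-189404$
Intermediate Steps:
$m{\left(\left(-7\right)^{3},-546 \right)} - 189514 = 110 - 189514 = -189404$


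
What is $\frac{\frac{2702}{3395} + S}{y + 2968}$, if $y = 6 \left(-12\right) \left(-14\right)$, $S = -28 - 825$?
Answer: $- \frac{413319}{1928360} \approx -0.21434$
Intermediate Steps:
$S = -853$ ($S = -28 - 825 = -853$)
$y = 1008$ ($y = \left(-72\right) \left(-14\right) = 1008$)
$\frac{\frac{2702}{3395} + S}{y + 2968} = \frac{\frac{2702}{3395} - 853}{1008 + 2968} = \frac{2702 \cdot \frac{1}{3395} - 853}{3976} = \left(\frac{386}{485} - 853\right) \frac{1}{3976} = \left(- \frac{413319}{485}\right) \frac{1}{3976} = - \frac{413319}{1928360}$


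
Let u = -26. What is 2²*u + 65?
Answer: -39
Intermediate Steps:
2²*u + 65 = 2²*(-26) + 65 = 4*(-26) + 65 = -104 + 65 = -39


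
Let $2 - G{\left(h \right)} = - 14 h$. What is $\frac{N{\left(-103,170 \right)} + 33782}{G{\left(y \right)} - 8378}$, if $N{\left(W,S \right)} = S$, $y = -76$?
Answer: $- \frac{1061}{295} \approx -3.5966$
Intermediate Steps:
$G{\left(h \right)} = 2 + 14 h$ ($G{\left(h \right)} = 2 - - 14 h = 2 + 14 h$)
$\frac{N{\left(-103,170 \right)} + 33782}{G{\left(y \right)} - 8378} = \frac{170 + 33782}{\left(2 + 14 \left(-76\right)\right) - 8378} = \frac{33952}{\left(2 - 1064\right) - 8378} = \frac{33952}{-1062 - 8378} = \frac{33952}{-9440} = 33952 \left(- \frac{1}{9440}\right) = - \frac{1061}{295}$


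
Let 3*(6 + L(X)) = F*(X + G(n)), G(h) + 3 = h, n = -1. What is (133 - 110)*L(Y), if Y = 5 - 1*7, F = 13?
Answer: -736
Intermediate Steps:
G(h) = -3 + h
Y = -2 (Y = 5 - 7 = -2)
L(X) = -70/3 + 13*X/3 (L(X) = -6 + (13*(X + (-3 - 1)))/3 = -6 + (13*(X - 4))/3 = -6 + (13*(-4 + X))/3 = -6 + (-52 + 13*X)/3 = -6 + (-52/3 + 13*X/3) = -70/3 + 13*X/3)
(133 - 110)*L(Y) = (133 - 110)*(-70/3 + (13/3)*(-2)) = 23*(-70/3 - 26/3) = 23*(-32) = -736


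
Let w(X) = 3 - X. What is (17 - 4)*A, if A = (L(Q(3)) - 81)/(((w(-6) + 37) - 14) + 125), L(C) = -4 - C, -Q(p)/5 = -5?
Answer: -1430/157 ≈ -9.1083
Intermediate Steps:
Q(p) = 25 (Q(p) = -5*(-5) = 25)
A = -110/157 (A = ((-4 - 1*25) - 81)/((((3 - 1*(-6)) + 37) - 14) + 125) = ((-4 - 25) - 81)/((((3 + 6) + 37) - 14) + 125) = (-29 - 81)/(((9 + 37) - 14) + 125) = -110/((46 - 14) + 125) = -110/(32 + 125) = -110/157 ≈ -0.70064)
(17 - 4)*A = (17 - 4)*(-110/157) = 13*(-110/157) = -1430/157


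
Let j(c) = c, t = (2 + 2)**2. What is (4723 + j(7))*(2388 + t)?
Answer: 11370920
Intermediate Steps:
t = 16 (t = 4**2 = 16)
(4723 + j(7))*(2388 + t) = (4723 + 7)*(2388 + 16) = 4730*2404 = 11370920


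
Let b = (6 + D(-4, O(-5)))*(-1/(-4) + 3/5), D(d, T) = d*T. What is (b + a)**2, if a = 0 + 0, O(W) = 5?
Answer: 14161/100 ≈ 141.61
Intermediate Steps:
D(d, T) = T*d
a = 0
b = -119/10 (b = (6 + 5*(-4))*(-1/(-4) + 3/5) = (6 - 20)*(-1*(-1/4) + 3*(1/5)) = -14*(1/4 + 3/5) = -14*17/20 = -119/10 ≈ -11.900)
(b + a)**2 = (-119/10 + 0)**2 = (-119/10)**2 = 14161/100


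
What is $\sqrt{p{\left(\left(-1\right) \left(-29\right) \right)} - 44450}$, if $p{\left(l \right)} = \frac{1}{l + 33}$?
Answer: $\frac{3 i \sqrt{18985082}}{62} \approx 210.83 i$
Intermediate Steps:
$p{\left(l \right)} = \frac{1}{33 + l}$
$\sqrt{p{\left(\left(-1\right) \left(-29\right) \right)} - 44450} = \sqrt{\frac{1}{33 - -29} - 44450} = \sqrt{\frac{1}{33 + 29} - 44450} = \sqrt{\frac{1}{62} - 44450} = \sqrt{- \frac{2755899}{62}} = \frac{3 i \sqrt{18985082}}{62}$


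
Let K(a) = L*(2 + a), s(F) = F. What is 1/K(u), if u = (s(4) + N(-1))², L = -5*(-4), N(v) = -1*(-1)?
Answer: 1/540 ≈ 0.0018519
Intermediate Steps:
N(v) = 1
L = 20
u = 25 (u = (4 + 1)² = 5² = 25)
K(a) = 40 + 20*a (K(a) = 20*(2 + a) = 40 + 20*a)
1/K(u) = 1/(40 + 20*25) = 1/(40 + 500) = 1/540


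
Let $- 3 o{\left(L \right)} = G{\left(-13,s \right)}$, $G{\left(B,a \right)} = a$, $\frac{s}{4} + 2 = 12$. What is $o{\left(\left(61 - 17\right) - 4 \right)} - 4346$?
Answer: $- \frac{13078}{3} \approx -4359.3$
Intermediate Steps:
$s = 40$ ($s = -8 + 4 \cdot 12 = -8 + 48 = 40$)
$o{\left(L \right)} = - \frac{40}{3}$ ($o{\left(L \right)} = \left(- \frac{1}{3}\right) 40 = - \frac{40}{3}$)
$o{\left(\left(61 - 17\right) - 4 \right)} - 4346 = - \frac{40}{3} - 4346 = - \frac{13078}{3}$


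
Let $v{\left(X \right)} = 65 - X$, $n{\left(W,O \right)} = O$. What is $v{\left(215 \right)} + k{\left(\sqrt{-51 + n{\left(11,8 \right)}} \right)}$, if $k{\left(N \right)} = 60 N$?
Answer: $-150 + 60 i \sqrt{43} \approx -150.0 + 393.45 i$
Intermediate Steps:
$v{\left(215 \right)} + k{\left(\sqrt{-51 + n{\left(11,8 \right)}} \right)} = \left(65 - 215\right) + 60 \sqrt{-51 + 8} = \left(65 - 215\right) + 60 \sqrt{-43} = -150 + 60 i \sqrt{43}$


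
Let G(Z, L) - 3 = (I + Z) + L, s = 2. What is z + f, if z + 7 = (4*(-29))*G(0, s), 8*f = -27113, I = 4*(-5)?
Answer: -13249/8 ≈ -1656.1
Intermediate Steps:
I = -20
f = -27113/8 (f = (⅛)*(-27113) = -27113/8 ≈ -3389.1)
G(Z, L) = -17 + L + Z (G(Z, L) = 3 + ((-20 + Z) + L) = 3 + (-20 + L + Z) = -17 + L + Z)
z = 1733 (z = -7 + (4*(-29))*(-17 + 2 + 0) = -7 - 116*(-15) = -7 + 1740 = 1733)
z + f = 1733 - 27113/8 = -13249/8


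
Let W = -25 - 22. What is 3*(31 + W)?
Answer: -48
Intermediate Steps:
W = -47
3*(31 + W) = 3*(31 - 47) = 3*(-16) = -48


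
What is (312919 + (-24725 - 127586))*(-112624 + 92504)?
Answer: -3231432960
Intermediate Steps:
(312919 + (-24725 - 127586))*(-112624 + 92504) = (312919 - 152311)*(-20120) = 160608*(-20120) = -3231432960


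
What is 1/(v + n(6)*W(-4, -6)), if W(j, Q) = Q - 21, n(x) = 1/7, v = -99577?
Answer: -7/697066 ≈ -1.0042e-5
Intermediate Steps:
n(x) = 1/7
W(j, Q) = -21 + Q
1/(v + n(6)*W(-4, -6)) = 1/(-99577 + (-21 - 6)/7) = 1/(-99577 + (1/7)*(-27)) = 1/(-99577 - 27/7) = 1/(-697066/7) = -7/697066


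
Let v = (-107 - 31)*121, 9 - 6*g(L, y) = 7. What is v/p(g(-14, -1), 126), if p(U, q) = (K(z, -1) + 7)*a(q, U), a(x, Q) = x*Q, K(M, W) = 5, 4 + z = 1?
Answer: -2783/84 ≈ -33.131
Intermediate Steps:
z = -3 (z = -4 + 1 = -3)
a(x, Q) = Q*x
g(L, y) = ⅓ (g(L, y) = 3/2 - ⅙*7 = 3/2 - 7/6 = ⅓)
p(U, q) = 12*U*q (p(U, q) = (5 + 7)*(U*q) = 12*(U*q) = 12*U*q)
v = -16698 (v = -138*121 = -16698)
v/p(g(-14, -1), 126) = -16698/(12*(⅓)*126) = -16698/504 = -16698*1/504 = -2783/84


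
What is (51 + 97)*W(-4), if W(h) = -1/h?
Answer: 37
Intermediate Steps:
(51 + 97)*W(-4) = (51 + 97)*(-1/(-4)) = 148*(-1*(-1/4)) = 148*(1/4) = 37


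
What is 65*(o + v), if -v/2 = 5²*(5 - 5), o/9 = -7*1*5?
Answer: -20475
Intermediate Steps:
o = -315 (o = 9*(-7*1*5) = 9*(-7*5) = 9*(-35) = -315)
v = 0 (v = -2*5²*(5 - 5) = -50*0 = -2*0 = 0)
65*(o + v) = 65*(-315 + 0) = 65*(-315) = -20475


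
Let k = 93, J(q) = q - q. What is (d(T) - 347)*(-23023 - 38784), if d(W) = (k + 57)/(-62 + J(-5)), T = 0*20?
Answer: 669493424/31 ≈ 2.1597e+7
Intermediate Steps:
J(q) = 0
T = 0
d(W) = -75/31 (d(W) = (93 + 57)/(-62 + 0) = 150/(-62) = 150*(-1/62) = -75/31)
(d(T) - 347)*(-23023 - 38784) = (-75/31 - 347)*(-23023 - 38784) = -10832/31*(-61807) = 669493424/31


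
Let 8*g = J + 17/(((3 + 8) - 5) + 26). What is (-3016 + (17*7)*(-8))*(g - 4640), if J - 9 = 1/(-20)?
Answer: 184068173/10 ≈ 1.8407e+7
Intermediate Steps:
J = 179/20 (J = 9 + 1/(-20) = 9 - 1/20 = 179/20 ≈ 8.9500)
g = 1517/1280 (g = (179/20 + 17/(((3 + 8) - 5) + 26))/8 = (179/20 + 17/((11 - 5) + 26))/8 = (179/20 + 17/(6 + 26))/8 = (179/20 + 17/32)/8 = (⅛)*(1517/160) = 1517/1280 ≈ 1.1852)
(-3016 + (17*7)*(-8))*(g - 4640) = (-3016 + (17*7)*(-8))*(1517/1280 - 4640) = (-3016 + 119*(-8))*(-5937683/1280) = (-3016 - 952)*(-5937683/1280) = -3968*(-5937683/1280) = 184068173/10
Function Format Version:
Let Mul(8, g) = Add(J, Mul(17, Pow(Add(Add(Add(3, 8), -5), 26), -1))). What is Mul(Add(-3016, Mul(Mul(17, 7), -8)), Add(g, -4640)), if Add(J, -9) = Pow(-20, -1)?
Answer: Rational(184068173, 10) ≈ 1.8407e+7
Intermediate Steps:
J = Rational(179, 20) (J = Add(9, Pow(-20, -1)) = Add(9, Rational(-1, 20)) = Rational(179, 20) ≈ 8.9500)
g = Rational(1517, 1280) (g = Mul(Rational(1, 8), Add(Rational(179, 20), Mul(17, Pow(Add(Add(Add(3, 8), -5), 26), -1)))) = Mul(Rational(1, 8), Add(Rational(179, 20), Mul(17, Pow(Add(Add(11, -5), 26), -1)))) = Mul(Rational(1, 8), Add(Rational(179, 20), Mul(17, Pow(Add(6, 26), -1)))) = Mul(Rational(1, 8), Add(Rational(179, 20), Mul(17, Pow(32, -1)))) = Mul(Rational(1, 8), Add(Rational(179, 20), Mul(17, Rational(1, 32)))) = Mul(Rational(1, 8), Add(Rational(179, 20), Rational(17, 32))) = Mul(Rational(1, 8), Rational(1517, 160)) = Rational(1517, 1280) ≈ 1.1852)
Mul(Add(-3016, Mul(Mul(17, 7), -8)), Add(g, -4640)) = Mul(Add(-3016, Mul(Mul(17, 7), -8)), Add(Rational(1517, 1280), -4640)) = Mul(Add(-3016, Mul(119, -8)), Rational(-5937683, 1280)) = Mul(Add(-3016, -952), Rational(-5937683, 1280)) = Mul(-3968, Rational(-5937683, 1280)) = Rational(184068173, 10)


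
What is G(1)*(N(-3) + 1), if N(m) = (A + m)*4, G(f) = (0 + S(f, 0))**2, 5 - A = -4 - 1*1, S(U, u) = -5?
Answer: 725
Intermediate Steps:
A = 10 (A = 5 - (-4 - 1*1) = 5 - (-4 - 1) = 5 - 1*(-5) = 5 + 5 = 10)
G(f) = 25 (G(f) = (0 - 5)**2 = (-5)**2 = 25)
N(m) = 40 + 4*m (N(m) = (10 + m)*4 = 40 + 4*m)
G(1)*(N(-3) + 1) = 25*((40 + 4*(-3)) + 1) = 25*((40 - 12) + 1) = 25*(28 + 1) = 25*29 = 725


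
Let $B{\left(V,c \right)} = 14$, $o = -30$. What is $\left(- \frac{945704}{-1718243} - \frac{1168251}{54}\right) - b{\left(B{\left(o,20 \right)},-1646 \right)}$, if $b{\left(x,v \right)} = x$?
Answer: $- \frac{669529008895}{30928374} \approx -21648.0$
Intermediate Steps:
$\left(- \frac{945704}{-1718243} - \frac{1168251}{54}\right) - b{\left(B{\left(o,20 \right)},-1646 \right)} = \left(- \frac{945704}{-1718243} - \frac{1168251}{54}\right) - 14 = \left(\left(-945704\right) \left(- \frac{1}{1718243}\right) - \frac{389417}{18}\right) - 14 = \left(\frac{945704}{1718243} - \frac{389417}{18}\right) - 14 = - \frac{669096011659}{30928374} - 14 = - \frac{669529008895}{30928374}$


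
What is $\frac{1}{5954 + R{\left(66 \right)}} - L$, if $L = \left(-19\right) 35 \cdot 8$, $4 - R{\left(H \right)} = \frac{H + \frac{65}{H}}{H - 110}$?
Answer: $\frac{92070332864}{17306453} \approx 5320.0$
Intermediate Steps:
$R{\left(H \right)} = 4 - \frac{H + \frac{65}{H}}{-110 + H}$ ($R{\left(H \right)} = 4 - \frac{H + \frac{65}{H}}{H - 110} = 4 - \frac{H + \frac{65}{H}}{-110 + H}$)
$L = -5320$ ($L = \left(-665\right) 8 = -5320$)
$\frac{1}{5954 + R{\left(66 \right)}} - L = \frac{1}{5954 + \frac{-65 - 29040 + 3 \cdot 66^{2}}{66 \left(-110 + 66\right)}} - -5320 = \frac{1}{5954 + \frac{-65 - 29040 + 3 \cdot 4356}{66 \left(-44\right)}} + 5320 = \frac{1}{5954 + \frac{1}{66} \left(- \frac{1}{44}\right) \left(-65 - 29040 + 13068\right)} + 5320 = \frac{1}{5954 + \frac{1}{66} \left(- \frac{1}{44}\right) \left(-16037\right)} + 5320 = \frac{1}{5954 + \frac{16037}{2904}} + 5320 = \frac{1}{\frac{17306453}{2904}} + 5320 = \frac{2904}{17306453} + 5320 = \frac{92070332864}{17306453}$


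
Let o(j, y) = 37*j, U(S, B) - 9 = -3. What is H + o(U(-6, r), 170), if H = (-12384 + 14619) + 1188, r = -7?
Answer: 3645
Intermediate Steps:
U(S, B) = 6 (U(S, B) = 9 - 3 = 6)
H = 3423 (H = 2235 + 1188 = 3423)
H + o(U(-6, r), 170) = 3423 + 37*6 = 3423 + 222 = 3645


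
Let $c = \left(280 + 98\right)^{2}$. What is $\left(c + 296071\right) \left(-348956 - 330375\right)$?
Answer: $-298195739105$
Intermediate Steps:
$c = 142884$ ($c = 378^{2} = 142884$)
$\left(c + 296071\right) \left(-348956 - 330375\right) = \left(142884 + 296071\right) \left(-348956 - 330375\right) = 438955 \left(-679331\right) = -298195739105$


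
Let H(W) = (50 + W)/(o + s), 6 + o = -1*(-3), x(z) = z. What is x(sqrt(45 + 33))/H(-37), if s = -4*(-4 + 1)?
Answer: 9*sqrt(78)/13 ≈ 6.1143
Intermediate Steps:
s = 12 (s = -4*(-3) = 12)
o = -3 (o = -6 - 1*(-3) = -6 + 3 = -3)
H(W) = 50/9 + W/9 (H(W) = (50 + W)/(-3 + 12) = (50 + W)/9 = (50 + W)*(1/9) = 50/9 + W/9)
x(sqrt(45 + 33))/H(-37) = sqrt(45 + 33)/(50/9 + (1/9)*(-37)) = sqrt(78)/(50/9 - 37/9) = sqrt(78)/(13/9) = sqrt(78)*(9/13) = 9*sqrt(78)/13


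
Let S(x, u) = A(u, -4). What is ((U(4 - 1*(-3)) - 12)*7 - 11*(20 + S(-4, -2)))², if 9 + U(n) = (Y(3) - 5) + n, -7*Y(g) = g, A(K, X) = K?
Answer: 111556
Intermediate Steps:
S(x, u) = u
Y(g) = -g/7
U(n) = -101/7 + n (U(n) = -9 + ((-⅐*3 - 5) + n) = -9 + ((-3/7 - 5) + n) = -9 + (-38/7 + n) = -101/7 + n)
((U(4 - 1*(-3)) - 12)*7 - 11*(20 + S(-4, -2)))² = (((-101/7 + (4 - 1*(-3))) - 12)*7 - 11*(20 - 2))² = (((-101/7 + (4 + 3)) - 12)*7 - 11*18)² = (((-101/7 + 7) - 12)*7 - 198)² = ((-52/7 - 12)*7 - 198)² = (-136/7*7 - 198)² = (-136 - 198)² = (-334)² = 111556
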